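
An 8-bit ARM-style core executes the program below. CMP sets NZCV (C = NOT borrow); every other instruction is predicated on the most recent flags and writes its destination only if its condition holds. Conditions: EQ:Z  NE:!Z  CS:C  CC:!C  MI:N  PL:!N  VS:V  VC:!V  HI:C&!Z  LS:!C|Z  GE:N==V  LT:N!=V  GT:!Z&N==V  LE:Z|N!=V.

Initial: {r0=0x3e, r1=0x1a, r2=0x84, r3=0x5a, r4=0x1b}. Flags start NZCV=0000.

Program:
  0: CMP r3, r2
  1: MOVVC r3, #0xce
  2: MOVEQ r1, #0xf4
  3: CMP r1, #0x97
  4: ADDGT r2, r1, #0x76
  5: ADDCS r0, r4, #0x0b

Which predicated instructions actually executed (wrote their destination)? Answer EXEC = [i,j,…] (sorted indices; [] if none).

EXEC = [4]

0: ✓ CMP  NZCV=1001
1: · MOVVC
2: · MOVEQ
3: ✓ CMP  NZCV=1001
4: ✓ ADDGT  r2←0x90
5: · ADDCS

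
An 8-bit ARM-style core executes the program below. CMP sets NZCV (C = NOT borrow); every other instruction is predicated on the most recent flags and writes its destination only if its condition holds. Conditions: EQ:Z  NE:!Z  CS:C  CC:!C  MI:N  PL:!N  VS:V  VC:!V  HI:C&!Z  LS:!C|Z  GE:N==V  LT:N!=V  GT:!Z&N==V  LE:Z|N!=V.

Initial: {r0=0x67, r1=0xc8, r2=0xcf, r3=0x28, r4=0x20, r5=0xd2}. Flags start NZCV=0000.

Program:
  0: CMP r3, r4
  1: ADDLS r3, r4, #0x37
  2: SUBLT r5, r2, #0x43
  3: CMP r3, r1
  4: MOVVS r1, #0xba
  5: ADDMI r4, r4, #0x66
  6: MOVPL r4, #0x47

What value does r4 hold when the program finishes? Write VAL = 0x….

[0] flags=0010 → (cmp)
[1] flags=0010 LS?F → skip
[2] flags=0010 LT?F → skip
[3] flags=0000 → (cmp)
[4] flags=0000 VS?F → skip
[5] flags=0000 MI?F → skip
[6] flags=0000 PL?T → r4=0x47

VAL = 0x47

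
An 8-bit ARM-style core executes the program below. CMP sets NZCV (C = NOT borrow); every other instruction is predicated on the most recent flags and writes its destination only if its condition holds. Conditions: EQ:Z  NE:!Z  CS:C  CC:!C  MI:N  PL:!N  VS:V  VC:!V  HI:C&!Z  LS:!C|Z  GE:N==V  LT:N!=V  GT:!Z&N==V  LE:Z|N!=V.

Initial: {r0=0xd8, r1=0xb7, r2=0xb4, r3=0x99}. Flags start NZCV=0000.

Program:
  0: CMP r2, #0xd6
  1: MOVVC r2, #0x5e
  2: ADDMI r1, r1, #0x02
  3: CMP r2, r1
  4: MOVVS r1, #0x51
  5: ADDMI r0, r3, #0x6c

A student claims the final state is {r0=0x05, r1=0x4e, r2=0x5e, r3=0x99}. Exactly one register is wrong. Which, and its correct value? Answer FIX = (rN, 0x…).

FIX = (r1, 0x51)

[0] flags=1000 → (cmp)
[1] flags=1000 VC?T → r2=0x5e
[2] flags=1000 MI?T → r1=0xb9
[3] flags=1001 → (cmp)
[4] flags=1001 VS?T → r1=0x51
[5] flags=1001 MI?T → r0=0x05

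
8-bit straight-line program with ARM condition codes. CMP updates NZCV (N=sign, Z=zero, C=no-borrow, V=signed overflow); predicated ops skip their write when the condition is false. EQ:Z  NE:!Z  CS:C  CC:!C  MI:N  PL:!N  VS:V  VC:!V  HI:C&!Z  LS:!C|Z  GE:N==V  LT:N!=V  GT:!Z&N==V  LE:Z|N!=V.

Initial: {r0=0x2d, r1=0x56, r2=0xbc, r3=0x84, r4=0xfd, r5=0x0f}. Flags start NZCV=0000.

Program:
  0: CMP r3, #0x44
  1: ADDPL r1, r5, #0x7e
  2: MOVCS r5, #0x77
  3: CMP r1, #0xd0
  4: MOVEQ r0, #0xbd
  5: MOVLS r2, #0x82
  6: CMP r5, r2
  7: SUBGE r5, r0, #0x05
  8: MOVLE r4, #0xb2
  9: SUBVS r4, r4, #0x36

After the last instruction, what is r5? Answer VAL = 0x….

VAL = 0x28

[0] flags=0011 → (cmp)
[1] flags=0011 PL?T → r1=0x8d
[2] flags=0011 CS?T → r5=0x77
[3] flags=1000 → (cmp)
[4] flags=1000 EQ?F → skip
[5] flags=1000 LS?T → r2=0x82
[6] flags=1001 → (cmp)
[7] flags=1001 GE?T → r5=0x28
[8] flags=1001 LE?F → skip
[9] flags=1001 VS?T → r4=0xc7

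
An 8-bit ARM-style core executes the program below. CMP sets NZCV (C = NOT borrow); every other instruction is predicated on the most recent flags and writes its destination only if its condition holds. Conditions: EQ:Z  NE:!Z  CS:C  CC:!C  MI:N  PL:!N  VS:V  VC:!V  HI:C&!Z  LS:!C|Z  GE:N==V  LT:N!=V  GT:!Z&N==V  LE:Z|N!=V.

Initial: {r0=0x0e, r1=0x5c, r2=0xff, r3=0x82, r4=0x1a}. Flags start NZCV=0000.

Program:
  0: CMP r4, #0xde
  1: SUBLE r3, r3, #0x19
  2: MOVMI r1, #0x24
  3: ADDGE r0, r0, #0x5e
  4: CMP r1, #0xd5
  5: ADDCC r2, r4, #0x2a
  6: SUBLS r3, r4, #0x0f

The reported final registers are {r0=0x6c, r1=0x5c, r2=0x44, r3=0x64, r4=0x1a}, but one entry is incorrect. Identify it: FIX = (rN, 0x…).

FIX = (r3, 0x0b)

0: ✓ CMP  NZCV=0000
1: · SUBLE
2: · MOVMI
3: ✓ ADDGE  r0←0x6c
4: ✓ CMP  NZCV=1001
5: ✓ ADDCC  r2←0x44
6: ✓ SUBLS  r3←0x0b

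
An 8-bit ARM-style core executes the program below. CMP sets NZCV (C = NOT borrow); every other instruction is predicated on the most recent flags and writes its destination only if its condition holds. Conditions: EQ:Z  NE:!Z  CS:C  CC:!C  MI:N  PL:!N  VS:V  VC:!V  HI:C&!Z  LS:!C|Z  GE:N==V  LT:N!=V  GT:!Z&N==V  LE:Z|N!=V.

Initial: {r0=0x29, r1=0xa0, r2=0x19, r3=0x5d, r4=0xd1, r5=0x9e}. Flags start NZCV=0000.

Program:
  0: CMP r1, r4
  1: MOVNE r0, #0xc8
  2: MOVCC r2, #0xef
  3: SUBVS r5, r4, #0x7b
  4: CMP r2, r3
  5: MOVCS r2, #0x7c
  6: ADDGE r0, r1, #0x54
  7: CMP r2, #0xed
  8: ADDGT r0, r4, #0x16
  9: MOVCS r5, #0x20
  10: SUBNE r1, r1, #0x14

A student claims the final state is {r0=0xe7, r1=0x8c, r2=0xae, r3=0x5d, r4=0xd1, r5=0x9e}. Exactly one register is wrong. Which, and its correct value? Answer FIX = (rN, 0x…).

0: ✓ CMP  NZCV=1000
1: ✓ MOVNE  r0←0xc8
2: ✓ MOVCC  r2←0xef
3: · SUBVS
4: ✓ CMP  NZCV=1010
5: ✓ MOVCS  r2←0x7c
6: · ADDGE
7: ✓ CMP  NZCV=1001
8: ✓ ADDGT  r0←0xe7
9: · MOVCS
10: ✓ SUBNE  r1←0x8c

FIX = (r2, 0x7c)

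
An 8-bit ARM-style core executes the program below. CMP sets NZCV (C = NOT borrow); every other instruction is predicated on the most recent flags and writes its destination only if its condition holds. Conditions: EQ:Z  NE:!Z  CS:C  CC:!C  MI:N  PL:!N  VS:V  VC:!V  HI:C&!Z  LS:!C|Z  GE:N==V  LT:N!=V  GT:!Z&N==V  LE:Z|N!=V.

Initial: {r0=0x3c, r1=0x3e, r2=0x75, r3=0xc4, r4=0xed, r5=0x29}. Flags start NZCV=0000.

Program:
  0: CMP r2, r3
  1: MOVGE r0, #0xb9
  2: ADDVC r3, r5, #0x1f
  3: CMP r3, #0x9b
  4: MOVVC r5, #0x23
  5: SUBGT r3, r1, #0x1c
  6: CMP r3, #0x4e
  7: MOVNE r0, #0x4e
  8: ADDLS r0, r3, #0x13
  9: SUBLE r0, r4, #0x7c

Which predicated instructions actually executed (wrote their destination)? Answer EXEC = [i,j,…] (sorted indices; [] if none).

EXEC = [1,4,5,7,8,9]

[0] flags=1001 → (cmp)
[1] flags=1001 GE?T → r0=0xb9
[2] flags=1001 VC?F → skip
[3] flags=0010 → (cmp)
[4] flags=0010 VC?T → r5=0x23
[5] flags=0010 GT?T → r3=0x22
[6] flags=1000 → (cmp)
[7] flags=1000 NE?T → r0=0x4e
[8] flags=1000 LS?T → r0=0x35
[9] flags=1000 LE?T → r0=0x71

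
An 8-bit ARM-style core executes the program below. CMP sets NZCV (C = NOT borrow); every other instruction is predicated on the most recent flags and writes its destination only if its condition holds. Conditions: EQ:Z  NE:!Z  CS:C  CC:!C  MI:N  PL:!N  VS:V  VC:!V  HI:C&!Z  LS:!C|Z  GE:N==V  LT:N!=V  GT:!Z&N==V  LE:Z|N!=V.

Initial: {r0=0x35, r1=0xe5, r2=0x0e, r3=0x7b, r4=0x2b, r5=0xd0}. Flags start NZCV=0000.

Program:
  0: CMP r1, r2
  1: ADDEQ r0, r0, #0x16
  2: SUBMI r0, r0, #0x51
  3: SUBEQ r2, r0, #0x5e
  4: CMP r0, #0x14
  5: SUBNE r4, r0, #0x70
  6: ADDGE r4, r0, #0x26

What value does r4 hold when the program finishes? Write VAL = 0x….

0: ✓ CMP  NZCV=1010
1: · ADDEQ
2: ✓ SUBMI  r0←0xe4
3: · SUBEQ
4: ✓ CMP  NZCV=1010
5: ✓ SUBNE  r4←0x74
6: · ADDGE

VAL = 0x74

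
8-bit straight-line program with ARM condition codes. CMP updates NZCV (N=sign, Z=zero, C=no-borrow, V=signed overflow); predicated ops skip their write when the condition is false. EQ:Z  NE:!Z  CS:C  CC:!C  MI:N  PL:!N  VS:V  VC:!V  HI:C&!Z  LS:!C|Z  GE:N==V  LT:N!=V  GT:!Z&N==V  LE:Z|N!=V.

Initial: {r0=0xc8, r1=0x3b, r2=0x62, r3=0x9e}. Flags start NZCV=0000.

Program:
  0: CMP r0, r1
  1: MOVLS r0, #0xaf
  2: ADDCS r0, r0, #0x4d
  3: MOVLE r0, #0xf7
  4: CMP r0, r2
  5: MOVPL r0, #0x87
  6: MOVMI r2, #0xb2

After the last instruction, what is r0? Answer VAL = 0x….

[0] flags=1010 → (cmp)
[1] flags=1010 LS?F → skip
[2] flags=1010 CS?T → r0=0x15
[3] flags=1010 LE?T → r0=0xf7
[4] flags=1010 → (cmp)
[5] flags=1010 PL?F → skip
[6] flags=1010 MI?T → r2=0xb2

VAL = 0xf7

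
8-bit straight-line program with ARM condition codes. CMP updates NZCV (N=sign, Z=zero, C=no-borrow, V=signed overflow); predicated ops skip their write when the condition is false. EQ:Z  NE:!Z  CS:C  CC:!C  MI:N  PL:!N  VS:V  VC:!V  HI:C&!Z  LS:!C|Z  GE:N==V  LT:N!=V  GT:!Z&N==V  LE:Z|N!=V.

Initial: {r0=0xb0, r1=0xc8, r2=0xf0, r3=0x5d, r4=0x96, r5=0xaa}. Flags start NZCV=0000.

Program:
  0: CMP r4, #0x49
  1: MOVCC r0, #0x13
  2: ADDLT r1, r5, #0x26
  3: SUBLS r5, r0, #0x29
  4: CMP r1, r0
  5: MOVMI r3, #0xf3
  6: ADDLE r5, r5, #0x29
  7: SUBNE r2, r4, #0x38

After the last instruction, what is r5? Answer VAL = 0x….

VAL = 0xaa

0: ✓ CMP  NZCV=0011
1: · MOVCC
2: ✓ ADDLT  r1←0xd0
3: · SUBLS
4: ✓ CMP  NZCV=0010
5: · MOVMI
6: · ADDLE
7: ✓ SUBNE  r2←0x5e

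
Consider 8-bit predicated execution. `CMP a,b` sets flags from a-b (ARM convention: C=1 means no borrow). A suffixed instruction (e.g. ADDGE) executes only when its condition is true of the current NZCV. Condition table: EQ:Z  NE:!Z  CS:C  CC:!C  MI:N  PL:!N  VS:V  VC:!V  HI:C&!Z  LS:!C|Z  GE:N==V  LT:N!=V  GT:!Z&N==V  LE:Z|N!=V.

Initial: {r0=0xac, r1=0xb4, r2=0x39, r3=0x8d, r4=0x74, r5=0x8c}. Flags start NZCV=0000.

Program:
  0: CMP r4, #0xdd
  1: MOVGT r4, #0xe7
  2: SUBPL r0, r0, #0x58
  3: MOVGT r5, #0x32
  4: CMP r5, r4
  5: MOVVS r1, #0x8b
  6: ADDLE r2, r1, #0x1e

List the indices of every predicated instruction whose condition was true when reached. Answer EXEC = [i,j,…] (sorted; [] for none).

EXEC = [1,3]

[0] flags=1001 → (cmp)
[1] flags=1001 GT?T → r4=0xe7
[2] flags=1001 PL?F → skip
[3] flags=1001 GT?T → r5=0x32
[4] flags=0000 → (cmp)
[5] flags=0000 VS?F → skip
[6] flags=0000 LE?F → skip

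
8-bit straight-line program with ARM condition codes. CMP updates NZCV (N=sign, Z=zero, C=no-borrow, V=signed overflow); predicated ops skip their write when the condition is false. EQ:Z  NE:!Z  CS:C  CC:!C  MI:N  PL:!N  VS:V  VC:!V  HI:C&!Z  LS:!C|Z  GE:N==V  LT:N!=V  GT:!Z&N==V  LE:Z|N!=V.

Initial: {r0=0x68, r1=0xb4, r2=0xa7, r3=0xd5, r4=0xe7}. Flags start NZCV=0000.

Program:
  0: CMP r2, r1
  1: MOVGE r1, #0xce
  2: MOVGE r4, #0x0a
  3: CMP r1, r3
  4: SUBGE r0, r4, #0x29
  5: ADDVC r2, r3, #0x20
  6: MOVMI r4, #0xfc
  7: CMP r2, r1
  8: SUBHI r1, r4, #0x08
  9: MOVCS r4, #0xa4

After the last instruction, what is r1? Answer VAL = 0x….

0: ✓ CMP  NZCV=1000
1: · MOVGE
2: · MOVGE
3: ✓ CMP  NZCV=1000
4: · SUBGE
5: ✓ ADDVC  r2←0xf5
6: ✓ MOVMI  r4←0xfc
7: ✓ CMP  NZCV=0010
8: ✓ SUBHI  r1←0xf4
9: ✓ MOVCS  r4←0xa4

VAL = 0xf4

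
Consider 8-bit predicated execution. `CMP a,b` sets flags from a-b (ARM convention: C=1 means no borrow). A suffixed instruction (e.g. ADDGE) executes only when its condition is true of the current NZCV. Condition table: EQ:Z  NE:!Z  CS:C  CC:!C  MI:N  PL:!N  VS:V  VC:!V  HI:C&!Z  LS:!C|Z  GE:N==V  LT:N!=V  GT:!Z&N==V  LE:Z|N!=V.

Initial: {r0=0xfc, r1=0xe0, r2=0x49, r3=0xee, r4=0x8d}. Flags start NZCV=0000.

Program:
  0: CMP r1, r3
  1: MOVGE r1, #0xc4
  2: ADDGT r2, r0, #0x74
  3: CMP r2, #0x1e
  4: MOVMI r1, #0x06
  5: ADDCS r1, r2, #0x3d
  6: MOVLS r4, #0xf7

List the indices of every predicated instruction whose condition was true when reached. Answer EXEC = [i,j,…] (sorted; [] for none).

EXEC = [5]

[0] flags=1000 → (cmp)
[1] flags=1000 GE?F → skip
[2] flags=1000 GT?F → skip
[3] flags=0010 → (cmp)
[4] flags=0010 MI?F → skip
[5] flags=0010 CS?T → r1=0x86
[6] flags=0010 LS?F → skip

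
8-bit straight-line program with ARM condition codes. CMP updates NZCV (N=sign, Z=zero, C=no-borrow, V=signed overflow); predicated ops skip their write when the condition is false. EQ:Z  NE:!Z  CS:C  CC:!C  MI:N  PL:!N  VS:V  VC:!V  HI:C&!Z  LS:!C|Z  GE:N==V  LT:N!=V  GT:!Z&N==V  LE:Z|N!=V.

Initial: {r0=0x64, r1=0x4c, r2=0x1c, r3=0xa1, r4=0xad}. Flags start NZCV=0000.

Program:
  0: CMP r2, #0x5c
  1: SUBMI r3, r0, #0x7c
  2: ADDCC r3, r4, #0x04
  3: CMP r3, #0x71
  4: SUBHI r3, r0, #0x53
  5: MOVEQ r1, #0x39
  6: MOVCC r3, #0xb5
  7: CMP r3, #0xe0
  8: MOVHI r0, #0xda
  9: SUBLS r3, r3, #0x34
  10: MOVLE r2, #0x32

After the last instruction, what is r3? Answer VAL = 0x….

VAL = 0xdd

[0] flags=1000 → (cmp)
[1] flags=1000 MI?T → r3=0xe8
[2] flags=1000 CC?T → r3=0xb1
[3] flags=0011 → (cmp)
[4] flags=0011 HI?T → r3=0x11
[5] flags=0011 EQ?F → skip
[6] flags=0011 CC?F → skip
[7] flags=0000 → (cmp)
[8] flags=0000 HI?F → skip
[9] flags=0000 LS?T → r3=0xdd
[10] flags=0000 LE?F → skip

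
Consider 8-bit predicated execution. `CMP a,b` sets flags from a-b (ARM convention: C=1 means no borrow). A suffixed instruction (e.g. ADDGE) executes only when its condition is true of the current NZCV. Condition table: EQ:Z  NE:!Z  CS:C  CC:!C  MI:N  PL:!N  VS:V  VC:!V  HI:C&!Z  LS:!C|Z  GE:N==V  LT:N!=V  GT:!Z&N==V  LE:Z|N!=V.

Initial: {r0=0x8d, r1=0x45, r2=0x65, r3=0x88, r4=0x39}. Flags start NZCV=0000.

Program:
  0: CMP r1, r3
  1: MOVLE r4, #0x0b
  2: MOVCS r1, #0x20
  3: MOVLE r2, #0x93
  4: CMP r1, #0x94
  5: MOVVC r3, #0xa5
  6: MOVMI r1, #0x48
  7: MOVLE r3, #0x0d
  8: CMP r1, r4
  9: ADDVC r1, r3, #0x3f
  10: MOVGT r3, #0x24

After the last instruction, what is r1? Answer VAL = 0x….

0: ✓ CMP  NZCV=1001
1: · MOVLE
2: · MOVCS
3: · MOVLE
4: ✓ CMP  NZCV=1001
5: · MOVVC
6: ✓ MOVMI  r1←0x48
7: · MOVLE
8: ✓ CMP  NZCV=0010
9: ✓ ADDVC  r1←0xc7
10: ✓ MOVGT  r3←0x24

VAL = 0xc7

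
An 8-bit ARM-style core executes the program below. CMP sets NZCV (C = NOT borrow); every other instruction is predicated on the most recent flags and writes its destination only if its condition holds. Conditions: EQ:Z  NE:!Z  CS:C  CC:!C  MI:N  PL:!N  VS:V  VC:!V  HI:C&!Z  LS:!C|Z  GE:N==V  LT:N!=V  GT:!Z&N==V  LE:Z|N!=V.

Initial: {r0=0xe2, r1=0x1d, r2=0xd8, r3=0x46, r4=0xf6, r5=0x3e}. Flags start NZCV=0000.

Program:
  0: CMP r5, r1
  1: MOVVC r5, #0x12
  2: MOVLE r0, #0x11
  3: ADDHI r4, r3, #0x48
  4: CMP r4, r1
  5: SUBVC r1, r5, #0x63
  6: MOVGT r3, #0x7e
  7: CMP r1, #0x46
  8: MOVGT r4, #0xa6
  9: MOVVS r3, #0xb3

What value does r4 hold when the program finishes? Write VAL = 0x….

[0] flags=0010 → (cmp)
[1] flags=0010 VC?T → r5=0x12
[2] flags=0010 LE?F → skip
[3] flags=0010 HI?T → r4=0x8e
[4] flags=0011 → (cmp)
[5] flags=0011 VC?F → skip
[6] flags=0011 GT?F → skip
[7] flags=1000 → (cmp)
[8] flags=1000 GT?F → skip
[9] flags=1000 VS?F → skip

VAL = 0x8e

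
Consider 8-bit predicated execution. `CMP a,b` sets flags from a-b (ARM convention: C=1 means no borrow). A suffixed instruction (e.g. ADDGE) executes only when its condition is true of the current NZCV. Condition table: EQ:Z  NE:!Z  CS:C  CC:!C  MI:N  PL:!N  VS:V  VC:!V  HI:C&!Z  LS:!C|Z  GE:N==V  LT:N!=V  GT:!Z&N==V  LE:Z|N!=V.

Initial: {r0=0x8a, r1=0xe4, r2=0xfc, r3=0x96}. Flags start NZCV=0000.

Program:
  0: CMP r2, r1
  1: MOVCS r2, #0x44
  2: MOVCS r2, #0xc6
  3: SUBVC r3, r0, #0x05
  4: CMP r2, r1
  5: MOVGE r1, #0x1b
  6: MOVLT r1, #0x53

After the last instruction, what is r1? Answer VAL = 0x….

0: ✓ CMP  NZCV=0010
1: ✓ MOVCS  r2←0x44
2: ✓ MOVCS  r2←0xc6
3: ✓ SUBVC  r3←0x85
4: ✓ CMP  NZCV=1000
5: · MOVGE
6: ✓ MOVLT  r1←0x53

VAL = 0x53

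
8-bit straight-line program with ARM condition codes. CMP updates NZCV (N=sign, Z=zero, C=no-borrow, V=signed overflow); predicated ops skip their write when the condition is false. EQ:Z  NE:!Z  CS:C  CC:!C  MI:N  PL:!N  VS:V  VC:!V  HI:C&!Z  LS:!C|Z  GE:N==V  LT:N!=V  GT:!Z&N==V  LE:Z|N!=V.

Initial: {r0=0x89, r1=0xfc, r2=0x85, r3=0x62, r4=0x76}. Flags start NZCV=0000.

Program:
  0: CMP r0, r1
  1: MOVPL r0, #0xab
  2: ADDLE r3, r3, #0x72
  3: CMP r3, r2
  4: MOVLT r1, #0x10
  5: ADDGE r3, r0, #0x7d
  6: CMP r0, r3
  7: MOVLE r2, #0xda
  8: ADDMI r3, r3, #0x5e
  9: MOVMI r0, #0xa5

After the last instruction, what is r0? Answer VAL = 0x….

VAL = 0xa5

[0] flags=1000 → (cmp)
[1] flags=1000 PL?F → skip
[2] flags=1000 LE?T → r3=0xd4
[3] flags=0010 → (cmp)
[4] flags=0010 LT?F → skip
[5] flags=0010 GE?T → r3=0x06
[6] flags=1010 → (cmp)
[7] flags=1010 LE?T → r2=0xda
[8] flags=1010 MI?T → r3=0x64
[9] flags=1010 MI?T → r0=0xa5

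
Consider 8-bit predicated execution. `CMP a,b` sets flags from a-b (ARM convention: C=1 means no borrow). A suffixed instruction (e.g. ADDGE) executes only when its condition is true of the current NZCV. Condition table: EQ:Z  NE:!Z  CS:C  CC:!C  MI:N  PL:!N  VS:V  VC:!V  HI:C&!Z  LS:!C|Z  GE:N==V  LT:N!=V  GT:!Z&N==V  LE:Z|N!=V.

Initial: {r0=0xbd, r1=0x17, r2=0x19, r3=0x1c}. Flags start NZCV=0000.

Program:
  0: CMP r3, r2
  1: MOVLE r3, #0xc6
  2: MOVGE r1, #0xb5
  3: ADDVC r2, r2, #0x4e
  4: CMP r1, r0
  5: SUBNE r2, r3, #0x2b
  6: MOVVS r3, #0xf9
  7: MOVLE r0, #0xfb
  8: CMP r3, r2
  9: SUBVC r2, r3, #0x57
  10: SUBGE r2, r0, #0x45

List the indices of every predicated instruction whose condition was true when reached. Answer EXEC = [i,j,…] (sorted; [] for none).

EXEC = [2,3,5,7,9,10]

0: ✓ CMP  NZCV=0010
1: · MOVLE
2: ✓ MOVGE  r1←0xb5
3: ✓ ADDVC  r2←0x67
4: ✓ CMP  NZCV=1000
5: ✓ SUBNE  r2←0xf1
6: · MOVVS
7: ✓ MOVLE  r0←0xfb
8: ✓ CMP  NZCV=0000
9: ✓ SUBVC  r2←0xc5
10: ✓ SUBGE  r2←0xb6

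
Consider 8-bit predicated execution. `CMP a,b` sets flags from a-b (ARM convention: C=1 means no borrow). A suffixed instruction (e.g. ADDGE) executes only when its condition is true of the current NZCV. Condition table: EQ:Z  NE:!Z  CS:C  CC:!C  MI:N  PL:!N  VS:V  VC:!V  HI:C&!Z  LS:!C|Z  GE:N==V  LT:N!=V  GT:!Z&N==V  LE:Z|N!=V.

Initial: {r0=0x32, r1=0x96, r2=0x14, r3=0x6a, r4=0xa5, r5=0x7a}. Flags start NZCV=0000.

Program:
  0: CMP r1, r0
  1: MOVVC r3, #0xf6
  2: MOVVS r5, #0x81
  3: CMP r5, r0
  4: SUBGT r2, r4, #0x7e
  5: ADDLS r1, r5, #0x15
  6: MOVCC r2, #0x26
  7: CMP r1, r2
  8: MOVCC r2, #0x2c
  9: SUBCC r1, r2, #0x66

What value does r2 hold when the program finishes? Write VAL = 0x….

0: ✓ CMP  NZCV=0011
1: · MOVVC
2: ✓ MOVVS  r5←0x81
3: ✓ CMP  NZCV=0011
4: · SUBGT
5: · ADDLS
6: · MOVCC
7: ✓ CMP  NZCV=1010
8: · MOVCC
9: · SUBCC

VAL = 0x14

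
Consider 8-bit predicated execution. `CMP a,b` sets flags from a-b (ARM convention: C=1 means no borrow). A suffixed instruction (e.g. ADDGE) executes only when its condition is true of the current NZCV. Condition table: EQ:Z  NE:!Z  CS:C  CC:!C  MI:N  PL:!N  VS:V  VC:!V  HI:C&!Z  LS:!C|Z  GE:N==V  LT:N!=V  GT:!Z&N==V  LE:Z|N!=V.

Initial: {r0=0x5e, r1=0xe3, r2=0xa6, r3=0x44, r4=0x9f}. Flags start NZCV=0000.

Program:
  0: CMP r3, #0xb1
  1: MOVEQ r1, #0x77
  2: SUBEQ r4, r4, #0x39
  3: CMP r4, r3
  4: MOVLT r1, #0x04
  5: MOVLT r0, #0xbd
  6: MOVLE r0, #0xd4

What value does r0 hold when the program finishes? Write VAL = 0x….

VAL = 0xd4

[0] flags=1001 → (cmp)
[1] flags=1001 EQ?F → skip
[2] flags=1001 EQ?F → skip
[3] flags=0011 → (cmp)
[4] flags=0011 LT?T → r1=0x04
[5] flags=0011 LT?T → r0=0xbd
[6] flags=0011 LE?T → r0=0xd4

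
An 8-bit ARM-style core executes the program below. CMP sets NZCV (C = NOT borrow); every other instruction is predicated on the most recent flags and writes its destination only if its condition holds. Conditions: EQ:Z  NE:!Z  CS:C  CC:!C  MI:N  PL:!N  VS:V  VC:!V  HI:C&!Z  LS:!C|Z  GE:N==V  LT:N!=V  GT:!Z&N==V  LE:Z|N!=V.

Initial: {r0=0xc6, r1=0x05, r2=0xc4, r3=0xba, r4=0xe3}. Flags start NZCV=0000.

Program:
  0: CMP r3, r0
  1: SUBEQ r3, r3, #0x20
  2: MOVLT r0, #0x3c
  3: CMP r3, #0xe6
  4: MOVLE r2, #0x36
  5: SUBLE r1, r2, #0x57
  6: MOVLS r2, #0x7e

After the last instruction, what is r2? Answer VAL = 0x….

0: ✓ CMP  NZCV=1000
1: · SUBEQ
2: ✓ MOVLT  r0←0x3c
3: ✓ CMP  NZCV=1000
4: ✓ MOVLE  r2←0x36
5: ✓ SUBLE  r1←0xdf
6: ✓ MOVLS  r2←0x7e

VAL = 0x7e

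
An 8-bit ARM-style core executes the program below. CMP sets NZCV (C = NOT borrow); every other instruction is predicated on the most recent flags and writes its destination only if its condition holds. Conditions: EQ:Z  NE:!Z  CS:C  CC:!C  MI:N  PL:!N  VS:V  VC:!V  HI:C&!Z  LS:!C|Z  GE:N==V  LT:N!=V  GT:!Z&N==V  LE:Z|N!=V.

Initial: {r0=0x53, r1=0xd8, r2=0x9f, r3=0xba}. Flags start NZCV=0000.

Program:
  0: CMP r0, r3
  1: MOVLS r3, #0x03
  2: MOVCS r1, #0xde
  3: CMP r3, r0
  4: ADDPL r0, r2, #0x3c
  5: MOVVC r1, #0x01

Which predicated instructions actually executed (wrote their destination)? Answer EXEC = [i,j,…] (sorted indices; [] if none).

0: ✓ CMP  NZCV=1001
1: ✓ MOVLS  r3←0x03
2: · MOVCS
3: ✓ CMP  NZCV=1000
4: · ADDPL
5: ✓ MOVVC  r1←0x01

EXEC = [1,5]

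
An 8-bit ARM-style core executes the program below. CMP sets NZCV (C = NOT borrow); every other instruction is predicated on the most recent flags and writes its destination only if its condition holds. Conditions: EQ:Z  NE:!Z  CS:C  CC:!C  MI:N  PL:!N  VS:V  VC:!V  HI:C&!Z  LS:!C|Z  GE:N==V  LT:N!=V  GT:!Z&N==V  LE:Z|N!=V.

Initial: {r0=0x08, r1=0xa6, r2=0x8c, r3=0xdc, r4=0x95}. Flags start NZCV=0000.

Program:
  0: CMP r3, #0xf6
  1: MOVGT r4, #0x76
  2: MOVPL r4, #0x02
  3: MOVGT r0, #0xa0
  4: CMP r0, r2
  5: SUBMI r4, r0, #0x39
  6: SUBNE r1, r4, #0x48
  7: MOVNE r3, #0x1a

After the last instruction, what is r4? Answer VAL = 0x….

VAL = 0x95

[0] flags=1000 → (cmp)
[1] flags=1000 GT?F → skip
[2] flags=1000 PL?F → skip
[3] flags=1000 GT?F → skip
[4] flags=0000 → (cmp)
[5] flags=0000 MI?F → skip
[6] flags=0000 NE?T → r1=0x4d
[7] flags=0000 NE?T → r3=0x1a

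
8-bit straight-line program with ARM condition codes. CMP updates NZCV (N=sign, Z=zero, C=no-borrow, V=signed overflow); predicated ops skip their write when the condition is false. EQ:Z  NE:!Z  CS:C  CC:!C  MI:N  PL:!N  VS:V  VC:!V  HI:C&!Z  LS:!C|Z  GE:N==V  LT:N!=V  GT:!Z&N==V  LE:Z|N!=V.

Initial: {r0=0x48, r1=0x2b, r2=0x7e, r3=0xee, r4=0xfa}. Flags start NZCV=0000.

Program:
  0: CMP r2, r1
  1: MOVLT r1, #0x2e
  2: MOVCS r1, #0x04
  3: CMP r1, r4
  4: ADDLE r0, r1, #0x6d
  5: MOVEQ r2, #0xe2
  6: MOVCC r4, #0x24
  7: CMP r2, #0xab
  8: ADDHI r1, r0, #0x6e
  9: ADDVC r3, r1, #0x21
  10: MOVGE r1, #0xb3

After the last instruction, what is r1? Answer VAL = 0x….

VAL = 0xb3

0: ✓ CMP  NZCV=0010
1: · MOVLT
2: ✓ MOVCS  r1←0x04
3: ✓ CMP  NZCV=0000
4: · ADDLE
5: · MOVEQ
6: ✓ MOVCC  r4←0x24
7: ✓ CMP  NZCV=1001
8: · ADDHI
9: · ADDVC
10: ✓ MOVGE  r1←0xb3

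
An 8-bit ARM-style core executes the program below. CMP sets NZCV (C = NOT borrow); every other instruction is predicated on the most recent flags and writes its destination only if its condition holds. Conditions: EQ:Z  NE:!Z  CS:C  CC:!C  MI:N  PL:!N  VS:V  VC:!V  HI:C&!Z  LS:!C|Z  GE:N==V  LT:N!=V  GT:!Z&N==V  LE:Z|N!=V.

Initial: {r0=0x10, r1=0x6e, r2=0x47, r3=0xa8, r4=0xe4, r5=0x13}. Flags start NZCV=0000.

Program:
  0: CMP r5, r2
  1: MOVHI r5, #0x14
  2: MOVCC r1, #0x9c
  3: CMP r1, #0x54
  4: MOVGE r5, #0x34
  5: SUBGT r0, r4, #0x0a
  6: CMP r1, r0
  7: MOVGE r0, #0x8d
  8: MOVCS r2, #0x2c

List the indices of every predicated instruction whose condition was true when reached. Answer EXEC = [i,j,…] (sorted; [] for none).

EXEC = [2,8]

0: ✓ CMP  NZCV=1000
1: · MOVHI
2: ✓ MOVCC  r1←0x9c
3: ✓ CMP  NZCV=0011
4: · MOVGE
5: · SUBGT
6: ✓ CMP  NZCV=1010
7: · MOVGE
8: ✓ MOVCS  r2←0x2c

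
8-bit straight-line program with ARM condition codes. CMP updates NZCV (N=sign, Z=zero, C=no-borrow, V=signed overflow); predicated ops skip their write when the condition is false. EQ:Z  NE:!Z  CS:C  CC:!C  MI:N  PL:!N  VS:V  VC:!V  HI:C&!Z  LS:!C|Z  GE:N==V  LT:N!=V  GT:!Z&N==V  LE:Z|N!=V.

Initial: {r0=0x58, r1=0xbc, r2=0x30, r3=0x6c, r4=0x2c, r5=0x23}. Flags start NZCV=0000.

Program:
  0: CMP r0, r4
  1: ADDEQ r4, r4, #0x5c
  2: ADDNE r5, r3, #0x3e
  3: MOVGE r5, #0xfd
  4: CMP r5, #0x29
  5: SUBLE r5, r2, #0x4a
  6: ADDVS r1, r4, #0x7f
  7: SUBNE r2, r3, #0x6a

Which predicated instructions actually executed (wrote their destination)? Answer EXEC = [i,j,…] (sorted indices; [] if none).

EXEC = [2,3,5,7]

0: ✓ CMP  NZCV=0010
1: · ADDEQ
2: ✓ ADDNE  r5←0xaa
3: ✓ MOVGE  r5←0xfd
4: ✓ CMP  NZCV=1010
5: ✓ SUBLE  r5←0xe6
6: · ADDVS
7: ✓ SUBNE  r2←0x02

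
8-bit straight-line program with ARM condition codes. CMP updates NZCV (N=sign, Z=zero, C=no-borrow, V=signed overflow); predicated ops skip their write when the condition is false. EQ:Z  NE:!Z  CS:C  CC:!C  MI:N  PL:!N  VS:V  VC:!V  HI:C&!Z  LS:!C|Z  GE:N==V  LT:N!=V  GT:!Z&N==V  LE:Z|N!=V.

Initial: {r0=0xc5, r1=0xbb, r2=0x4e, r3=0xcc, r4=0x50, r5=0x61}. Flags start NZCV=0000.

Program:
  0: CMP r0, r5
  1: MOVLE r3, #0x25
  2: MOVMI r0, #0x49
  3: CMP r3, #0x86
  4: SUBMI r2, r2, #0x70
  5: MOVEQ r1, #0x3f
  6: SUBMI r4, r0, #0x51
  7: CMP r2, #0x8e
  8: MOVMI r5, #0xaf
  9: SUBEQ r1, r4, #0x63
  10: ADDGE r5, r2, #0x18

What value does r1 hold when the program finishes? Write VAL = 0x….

VAL = 0xbb

[0] flags=0011 → (cmp)
[1] flags=0011 LE?T → r3=0x25
[2] flags=0011 MI?F → skip
[3] flags=1001 → (cmp)
[4] flags=1001 MI?T → r2=0xde
[5] flags=1001 EQ?F → skip
[6] flags=1001 MI?T → r4=0x74
[7] flags=0010 → (cmp)
[8] flags=0010 MI?F → skip
[9] flags=0010 EQ?F → skip
[10] flags=0010 GE?T → r5=0xf6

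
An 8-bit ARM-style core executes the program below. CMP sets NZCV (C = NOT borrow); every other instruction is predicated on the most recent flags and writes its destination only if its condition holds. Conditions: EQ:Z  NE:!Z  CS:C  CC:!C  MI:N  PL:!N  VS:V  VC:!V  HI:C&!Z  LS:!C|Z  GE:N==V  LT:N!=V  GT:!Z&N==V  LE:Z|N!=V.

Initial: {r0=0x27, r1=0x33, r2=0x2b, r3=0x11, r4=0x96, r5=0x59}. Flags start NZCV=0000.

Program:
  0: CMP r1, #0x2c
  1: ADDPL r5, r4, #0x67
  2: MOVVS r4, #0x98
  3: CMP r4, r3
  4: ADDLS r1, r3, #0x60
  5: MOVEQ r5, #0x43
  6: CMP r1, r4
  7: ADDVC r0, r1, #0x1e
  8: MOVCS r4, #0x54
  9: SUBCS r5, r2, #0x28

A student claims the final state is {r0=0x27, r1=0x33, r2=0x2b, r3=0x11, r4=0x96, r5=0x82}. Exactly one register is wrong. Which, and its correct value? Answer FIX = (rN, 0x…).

FIX = (r5, 0xfd)

[0] flags=0010 → (cmp)
[1] flags=0010 PL?T → r5=0xfd
[2] flags=0010 VS?F → skip
[3] flags=1010 → (cmp)
[4] flags=1010 LS?F → skip
[5] flags=1010 EQ?F → skip
[6] flags=1001 → (cmp)
[7] flags=1001 VC?F → skip
[8] flags=1001 CS?F → skip
[9] flags=1001 CS?F → skip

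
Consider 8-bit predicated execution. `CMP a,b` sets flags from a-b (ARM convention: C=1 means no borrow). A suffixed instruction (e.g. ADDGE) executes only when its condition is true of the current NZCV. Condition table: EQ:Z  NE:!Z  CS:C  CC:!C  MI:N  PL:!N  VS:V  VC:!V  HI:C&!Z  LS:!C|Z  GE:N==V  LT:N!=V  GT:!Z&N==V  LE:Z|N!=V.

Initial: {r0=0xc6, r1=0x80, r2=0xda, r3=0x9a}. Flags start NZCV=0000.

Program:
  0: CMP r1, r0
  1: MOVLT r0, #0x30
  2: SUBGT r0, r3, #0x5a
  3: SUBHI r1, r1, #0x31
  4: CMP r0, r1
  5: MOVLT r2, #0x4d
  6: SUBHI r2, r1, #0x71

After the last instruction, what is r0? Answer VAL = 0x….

VAL = 0x30

[0] flags=1000 → (cmp)
[1] flags=1000 LT?T → r0=0x30
[2] flags=1000 GT?F → skip
[3] flags=1000 HI?F → skip
[4] flags=1001 → (cmp)
[5] flags=1001 LT?F → skip
[6] flags=1001 HI?F → skip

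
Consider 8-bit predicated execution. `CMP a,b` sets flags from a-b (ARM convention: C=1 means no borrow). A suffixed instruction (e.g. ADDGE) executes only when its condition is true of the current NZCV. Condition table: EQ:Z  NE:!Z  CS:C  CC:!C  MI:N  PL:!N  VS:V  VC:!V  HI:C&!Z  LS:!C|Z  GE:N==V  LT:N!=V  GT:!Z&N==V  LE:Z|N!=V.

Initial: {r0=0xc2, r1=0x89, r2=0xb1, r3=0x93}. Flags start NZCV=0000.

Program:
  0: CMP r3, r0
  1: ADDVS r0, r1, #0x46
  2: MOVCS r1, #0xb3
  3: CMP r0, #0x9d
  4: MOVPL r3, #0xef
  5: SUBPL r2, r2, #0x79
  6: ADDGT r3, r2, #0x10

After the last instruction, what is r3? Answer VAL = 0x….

VAL = 0x48

0: ✓ CMP  NZCV=1000
1: · ADDVS
2: · MOVCS
3: ✓ CMP  NZCV=0010
4: ✓ MOVPL  r3←0xef
5: ✓ SUBPL  r2←0x38
6: ✓ ADDGT  r3←0x48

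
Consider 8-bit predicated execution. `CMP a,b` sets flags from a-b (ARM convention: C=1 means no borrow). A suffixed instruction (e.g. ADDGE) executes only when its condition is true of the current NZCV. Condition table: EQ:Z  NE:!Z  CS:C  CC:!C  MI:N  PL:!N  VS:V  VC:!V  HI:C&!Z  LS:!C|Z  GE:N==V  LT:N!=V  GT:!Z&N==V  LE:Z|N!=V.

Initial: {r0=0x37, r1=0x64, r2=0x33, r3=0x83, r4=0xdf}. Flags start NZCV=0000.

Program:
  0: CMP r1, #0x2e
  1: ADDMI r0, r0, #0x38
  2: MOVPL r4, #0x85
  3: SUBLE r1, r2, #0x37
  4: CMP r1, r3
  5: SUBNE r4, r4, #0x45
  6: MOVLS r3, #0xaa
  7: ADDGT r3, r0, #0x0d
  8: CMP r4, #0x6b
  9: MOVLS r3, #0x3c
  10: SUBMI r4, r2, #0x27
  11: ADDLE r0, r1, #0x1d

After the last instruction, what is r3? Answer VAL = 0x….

0: ✓ CMP  NZCV=0010
1: · ADDMI
2: ✓ MOVPL  r4←0x85
3: · SUBLE
4: ✓ CMP  NZCV=1001
5: ✓ SUBNE  r4←0x40
6: ✓ MOVLS  r3←0xaa
7: ✓ ADDGT  r3←0x44
8: ✓ CMP  NZCV=1000
9: ✓ MOVLS  r3←0x3c
10: ✓ SUBMI  r4←0x0c
11: ✓ ADDLE  r0←0x81

VAL = 0x3c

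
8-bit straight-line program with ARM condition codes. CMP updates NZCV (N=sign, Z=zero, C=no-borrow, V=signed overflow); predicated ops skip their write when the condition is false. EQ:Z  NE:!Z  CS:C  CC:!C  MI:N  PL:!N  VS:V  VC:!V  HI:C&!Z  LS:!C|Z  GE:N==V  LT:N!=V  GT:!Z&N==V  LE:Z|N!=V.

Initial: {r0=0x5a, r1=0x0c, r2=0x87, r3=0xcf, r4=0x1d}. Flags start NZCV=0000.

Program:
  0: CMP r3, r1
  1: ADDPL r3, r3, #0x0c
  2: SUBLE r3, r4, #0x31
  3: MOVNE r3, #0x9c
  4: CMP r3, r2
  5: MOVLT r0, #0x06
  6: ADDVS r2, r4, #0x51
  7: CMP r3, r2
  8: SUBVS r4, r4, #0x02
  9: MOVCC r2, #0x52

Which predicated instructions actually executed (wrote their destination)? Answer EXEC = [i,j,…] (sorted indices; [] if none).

0: ✓ CMP  NZCV=1010
1: · ADDPL
2: ✓ SUBLE  r3←0xec
3: ✓ MOVNE  r3←0x9c
4: ✓ CMP  NZCV=0010
5: · MOVLT
6: · ADDVS
7: ✓ CMP  NZCV=0010
8: · SUBVS
9: · MOVCC

EXEC = [2,3]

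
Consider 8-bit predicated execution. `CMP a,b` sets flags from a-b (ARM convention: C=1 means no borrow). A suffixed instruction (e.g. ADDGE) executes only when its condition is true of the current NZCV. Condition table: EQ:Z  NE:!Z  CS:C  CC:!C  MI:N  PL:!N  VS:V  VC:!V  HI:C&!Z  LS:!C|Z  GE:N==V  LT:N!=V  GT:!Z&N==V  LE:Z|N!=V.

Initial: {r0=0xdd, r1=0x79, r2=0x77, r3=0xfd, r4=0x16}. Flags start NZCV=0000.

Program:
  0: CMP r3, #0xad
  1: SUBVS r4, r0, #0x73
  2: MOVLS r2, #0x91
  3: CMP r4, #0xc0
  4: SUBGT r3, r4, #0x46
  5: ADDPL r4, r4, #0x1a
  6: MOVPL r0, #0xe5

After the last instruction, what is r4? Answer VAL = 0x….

0: ✓ CMP  NZCV=0010
1: · SUBVS
2: · MOVLS
3: ✓ CMP  NZCV=0000
4: ✓ SUBGT  r3←0xd0
5: ✓ ADDPL  r4←0x30
6: ✓ MOVPL  r0←0xe5

VAL = 0x30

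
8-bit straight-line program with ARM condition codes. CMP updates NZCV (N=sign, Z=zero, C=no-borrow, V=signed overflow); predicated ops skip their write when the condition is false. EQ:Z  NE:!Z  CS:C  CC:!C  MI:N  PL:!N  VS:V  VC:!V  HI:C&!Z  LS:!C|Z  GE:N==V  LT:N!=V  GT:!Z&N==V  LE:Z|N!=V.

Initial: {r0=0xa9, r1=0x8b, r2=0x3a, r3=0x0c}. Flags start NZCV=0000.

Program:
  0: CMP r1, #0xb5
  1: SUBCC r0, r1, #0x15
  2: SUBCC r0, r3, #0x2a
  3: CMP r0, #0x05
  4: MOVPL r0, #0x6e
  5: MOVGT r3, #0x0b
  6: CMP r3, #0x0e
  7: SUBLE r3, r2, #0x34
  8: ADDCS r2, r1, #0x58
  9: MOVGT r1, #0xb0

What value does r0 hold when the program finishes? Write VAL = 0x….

VAL = 0xe2

0: ✓ CMP  NZCV=1000
1: ✓ SUBCC  r0←0x76
2: ✓ SUBCC  r0←0xe2
3: ✓ CMP  NZCV=1010
4: · MOVPL
5: · MOVGT
6: ✓ CMP  NZCV=1000
7: ✓ SUBLE  r3←0x06
8: · ADDCS
9: · MOVGT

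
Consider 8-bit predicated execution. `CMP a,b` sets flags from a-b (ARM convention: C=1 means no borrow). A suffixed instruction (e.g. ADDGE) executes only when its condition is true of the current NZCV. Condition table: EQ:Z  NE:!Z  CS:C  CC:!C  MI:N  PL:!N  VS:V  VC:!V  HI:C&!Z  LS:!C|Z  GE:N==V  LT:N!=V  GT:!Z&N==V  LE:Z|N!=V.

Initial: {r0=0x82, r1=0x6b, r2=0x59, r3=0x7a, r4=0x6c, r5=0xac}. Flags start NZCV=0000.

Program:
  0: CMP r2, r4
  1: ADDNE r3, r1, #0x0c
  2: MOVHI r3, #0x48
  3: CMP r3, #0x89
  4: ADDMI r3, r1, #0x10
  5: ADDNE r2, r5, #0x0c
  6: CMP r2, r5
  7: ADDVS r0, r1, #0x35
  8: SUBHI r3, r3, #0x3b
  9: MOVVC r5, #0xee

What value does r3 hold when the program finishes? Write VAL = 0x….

[0] flags=1000 → (cmp)
[1] flags=1000 NE?T → r3=0x77
[2] flags=1000 HI?F → skip
[3] flags=1001 → (cmp)
[4] flags=1001 MI?T → r3=0x7b
[5] flags=1001 NE?T → r2=0xb8
[6] flags=0010 → (cmp)
[7] flags=0010 VS?F → skip
[8] flags=0010 HI?T → r3=0x40
[9] flags=0010 VC?T → r5=0xee

VAL = 0x40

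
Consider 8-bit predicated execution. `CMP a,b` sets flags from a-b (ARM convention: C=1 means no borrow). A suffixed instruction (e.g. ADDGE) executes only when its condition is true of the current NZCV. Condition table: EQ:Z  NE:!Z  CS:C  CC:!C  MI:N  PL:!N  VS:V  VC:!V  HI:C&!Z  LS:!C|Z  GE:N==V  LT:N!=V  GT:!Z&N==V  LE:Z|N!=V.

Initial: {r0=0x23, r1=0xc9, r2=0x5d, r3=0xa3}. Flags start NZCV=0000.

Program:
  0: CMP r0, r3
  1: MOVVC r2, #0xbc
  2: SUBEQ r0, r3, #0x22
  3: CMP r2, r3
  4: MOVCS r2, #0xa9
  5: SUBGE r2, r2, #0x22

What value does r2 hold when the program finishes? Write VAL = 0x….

0: ✓ CMP  NZCV=1001
1: · MOVVC
2: · SUBEQ
3: ✓ CMP  NZCV=1001
4: · MOVCS
5: ✓ SUBGE  r2←0x3b

VAL = 0x3b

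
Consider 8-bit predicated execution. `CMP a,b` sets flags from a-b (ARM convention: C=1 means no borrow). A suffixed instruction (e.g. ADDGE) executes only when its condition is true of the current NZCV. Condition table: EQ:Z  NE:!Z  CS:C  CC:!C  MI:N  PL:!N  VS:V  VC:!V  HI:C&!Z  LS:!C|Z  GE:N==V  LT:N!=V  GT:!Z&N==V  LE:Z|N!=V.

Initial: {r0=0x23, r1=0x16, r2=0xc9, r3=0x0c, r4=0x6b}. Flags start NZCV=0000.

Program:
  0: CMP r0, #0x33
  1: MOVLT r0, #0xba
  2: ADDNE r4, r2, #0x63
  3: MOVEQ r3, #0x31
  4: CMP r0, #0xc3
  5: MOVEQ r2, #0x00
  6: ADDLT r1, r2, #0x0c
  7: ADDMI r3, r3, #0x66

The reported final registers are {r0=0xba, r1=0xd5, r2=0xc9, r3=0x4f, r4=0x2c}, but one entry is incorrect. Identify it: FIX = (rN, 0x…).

FIX = (r3, 0x72)

0: ✓ CMP  NZCV=1000
1: ✓ MOVLT  r0←0xba
2: ✓ ADDNE  r4←0x2c
3: · MOVEQ
4: ✓ CMP  NZCV=1000
5: · MOVEQ
6: ✓ ADDLT  r1←0xd5
7: ✓ ADDMI  r3←0x72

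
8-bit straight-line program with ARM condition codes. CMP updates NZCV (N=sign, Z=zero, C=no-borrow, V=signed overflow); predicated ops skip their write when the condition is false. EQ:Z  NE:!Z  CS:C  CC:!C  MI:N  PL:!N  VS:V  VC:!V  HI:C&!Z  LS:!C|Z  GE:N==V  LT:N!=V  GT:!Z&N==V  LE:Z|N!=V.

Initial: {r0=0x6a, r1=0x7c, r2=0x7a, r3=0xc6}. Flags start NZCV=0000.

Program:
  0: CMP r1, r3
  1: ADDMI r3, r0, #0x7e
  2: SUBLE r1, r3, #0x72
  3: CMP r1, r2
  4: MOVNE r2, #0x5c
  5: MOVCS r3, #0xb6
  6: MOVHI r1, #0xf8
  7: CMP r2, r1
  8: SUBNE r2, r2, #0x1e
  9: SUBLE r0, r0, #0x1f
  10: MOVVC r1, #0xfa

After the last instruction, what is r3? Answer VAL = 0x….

[0] flags=1001 → (cmp)
[1] flags=1001 MI?T → r3=0xe8
[2] flags=1001 LE?F → skip
[3] flags=0010 → (cmp)
[4] flags=0010 NE?T → r2=0x5c
[5] flags=0010 CS?T → r3=0xb6
[6] flags=0010 HI?T → r1=0xf8
[7] flags=0000 → (cmp)
[8] flags=0000 NE?T → r2=0x3e
[9] flags=0000 LE?F → skip
[10] flags=0000 VC?T → r1=0xfa

VAL = 0xb6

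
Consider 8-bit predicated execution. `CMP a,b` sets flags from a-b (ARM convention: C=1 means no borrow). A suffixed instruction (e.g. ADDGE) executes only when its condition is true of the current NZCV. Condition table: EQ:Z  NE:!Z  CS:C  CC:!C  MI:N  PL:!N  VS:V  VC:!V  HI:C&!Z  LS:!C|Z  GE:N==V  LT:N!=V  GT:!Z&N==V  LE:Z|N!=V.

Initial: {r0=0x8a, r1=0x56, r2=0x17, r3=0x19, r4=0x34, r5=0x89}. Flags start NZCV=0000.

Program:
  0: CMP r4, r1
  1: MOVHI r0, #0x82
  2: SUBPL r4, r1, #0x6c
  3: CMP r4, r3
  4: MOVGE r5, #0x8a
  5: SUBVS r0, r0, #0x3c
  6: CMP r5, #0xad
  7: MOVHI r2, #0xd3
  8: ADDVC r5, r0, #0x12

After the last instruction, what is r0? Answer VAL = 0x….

0: ✓ CMP  NZCV=1000
1: · MOVHI
2: · SUBPL
3: ✓ CMP  NZCV=0010
4: ✓ MOVGE  r5←0x8a
5: · SUBVS
6: ✓ CMP  NZCV=1000
7: · MOVHI
8: ✓ ADDVC  r5←0x9c

VAL = 0x8a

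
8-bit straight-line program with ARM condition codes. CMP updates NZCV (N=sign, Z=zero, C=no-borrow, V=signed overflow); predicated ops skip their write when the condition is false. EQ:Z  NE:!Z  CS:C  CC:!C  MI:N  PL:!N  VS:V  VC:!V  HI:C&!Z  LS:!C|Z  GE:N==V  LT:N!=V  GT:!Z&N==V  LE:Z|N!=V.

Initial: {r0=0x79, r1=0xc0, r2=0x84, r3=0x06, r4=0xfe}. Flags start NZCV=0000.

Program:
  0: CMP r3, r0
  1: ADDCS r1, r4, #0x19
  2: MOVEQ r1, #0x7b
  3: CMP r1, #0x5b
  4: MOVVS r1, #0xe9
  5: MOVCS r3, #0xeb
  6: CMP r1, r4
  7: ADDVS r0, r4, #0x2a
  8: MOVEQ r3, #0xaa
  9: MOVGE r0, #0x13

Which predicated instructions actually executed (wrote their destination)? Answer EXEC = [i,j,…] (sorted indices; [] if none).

[0] flags=1000 → (cmp)
[1] flags=1000 CS?F → skip
[2] flags=1000 EQ?F → skip
[3] flags=0011 → (cmp)
[4] flags=0011 VS?T → r1=0xe9
[5] flags=0011 CS?T → r3=0xeb
[6] flags=1000 → (cmp)
[7] flags=1000 VS?F → skip
[8] flags=1000 EQ?F → skip
[9] flags=1000 GE?F → skip

EXEC = [4,5]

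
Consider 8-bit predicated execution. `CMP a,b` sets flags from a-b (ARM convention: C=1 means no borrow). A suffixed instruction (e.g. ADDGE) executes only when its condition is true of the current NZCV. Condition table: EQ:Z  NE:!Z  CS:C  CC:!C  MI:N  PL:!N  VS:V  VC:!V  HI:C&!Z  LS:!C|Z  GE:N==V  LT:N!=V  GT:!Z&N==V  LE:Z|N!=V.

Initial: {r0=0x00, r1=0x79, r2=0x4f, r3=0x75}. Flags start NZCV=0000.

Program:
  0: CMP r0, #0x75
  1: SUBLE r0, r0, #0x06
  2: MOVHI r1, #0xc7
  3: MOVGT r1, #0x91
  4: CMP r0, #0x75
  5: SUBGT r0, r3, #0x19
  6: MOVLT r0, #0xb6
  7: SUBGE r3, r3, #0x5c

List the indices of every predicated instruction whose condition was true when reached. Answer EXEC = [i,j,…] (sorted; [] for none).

EXEC = [1,6]

0: ✓ CMP  NZCV=1000
1: ✓ SUBLE  r0←0xfa
2: · MOVHI
3: · MOVGT
4: ✓ CMP  NZCV=1010
5: · SUBGT
6: ✓ MOVLT  r0←0xb6
7: · SUBGE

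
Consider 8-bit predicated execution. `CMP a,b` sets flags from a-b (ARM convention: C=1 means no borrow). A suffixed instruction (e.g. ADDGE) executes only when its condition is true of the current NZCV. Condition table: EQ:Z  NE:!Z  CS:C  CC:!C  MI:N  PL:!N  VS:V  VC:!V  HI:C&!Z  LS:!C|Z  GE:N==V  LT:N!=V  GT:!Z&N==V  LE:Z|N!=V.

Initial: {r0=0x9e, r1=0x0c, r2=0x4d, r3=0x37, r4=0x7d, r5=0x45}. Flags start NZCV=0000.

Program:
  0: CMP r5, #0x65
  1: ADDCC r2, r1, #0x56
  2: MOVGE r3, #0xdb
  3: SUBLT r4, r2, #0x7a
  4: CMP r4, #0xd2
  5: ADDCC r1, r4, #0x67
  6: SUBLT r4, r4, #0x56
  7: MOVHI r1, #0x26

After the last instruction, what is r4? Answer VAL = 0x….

[0] flags=1000 → (cmp)
[1] flags=1000 CC?T → r2=0x62
[2] flags=1000 GE?F → skip
[3] flags=1000 LT?T → r4=0xe8
[4] flags=0010 → (cmp)
[5] flags=0010 CC?F → skip
[6] flags=0010 LT?F → skip
[7] flags=0010 HI?T → r1=0x26

VAL = 0xe8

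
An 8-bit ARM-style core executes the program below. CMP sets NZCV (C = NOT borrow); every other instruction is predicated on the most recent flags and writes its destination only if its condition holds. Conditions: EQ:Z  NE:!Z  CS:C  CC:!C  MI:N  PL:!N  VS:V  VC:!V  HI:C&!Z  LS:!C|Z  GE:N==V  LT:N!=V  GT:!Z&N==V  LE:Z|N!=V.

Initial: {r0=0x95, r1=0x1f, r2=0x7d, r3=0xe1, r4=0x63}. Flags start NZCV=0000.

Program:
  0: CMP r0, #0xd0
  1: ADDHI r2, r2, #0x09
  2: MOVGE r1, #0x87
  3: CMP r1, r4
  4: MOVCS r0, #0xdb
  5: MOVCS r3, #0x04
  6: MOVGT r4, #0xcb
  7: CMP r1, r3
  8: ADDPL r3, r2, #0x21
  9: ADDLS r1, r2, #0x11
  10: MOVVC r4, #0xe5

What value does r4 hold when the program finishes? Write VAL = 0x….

VAL = 0xe5

0: ✓ CMP  NZCV=1000
1: · ADDHI
2: · MOVGE
3: ✓ CMP  NZCV=1000
4: · MOVCS
5: · MOVCS
6: · MOVGT
7: ✓ CMP  NZCV=0000
8: ✓ ADDPL  r3←0x9e
9: ✓ ADDLS  r1←0x8e
10: ✓ MOVVC  r4←0xe5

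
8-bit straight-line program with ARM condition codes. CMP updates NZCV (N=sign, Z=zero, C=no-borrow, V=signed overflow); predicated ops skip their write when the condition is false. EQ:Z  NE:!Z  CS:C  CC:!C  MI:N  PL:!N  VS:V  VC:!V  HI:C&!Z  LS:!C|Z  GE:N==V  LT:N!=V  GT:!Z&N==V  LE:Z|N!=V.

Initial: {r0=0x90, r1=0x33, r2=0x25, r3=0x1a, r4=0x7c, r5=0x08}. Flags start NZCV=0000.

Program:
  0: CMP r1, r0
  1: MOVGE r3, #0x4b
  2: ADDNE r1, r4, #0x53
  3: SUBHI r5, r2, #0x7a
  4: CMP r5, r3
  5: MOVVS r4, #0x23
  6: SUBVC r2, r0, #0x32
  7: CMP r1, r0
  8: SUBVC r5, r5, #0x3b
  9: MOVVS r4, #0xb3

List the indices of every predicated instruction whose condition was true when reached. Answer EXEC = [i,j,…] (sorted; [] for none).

EXEC = [1,2,6,8]

[0] flags=1001 → (cmp)
[1] flags=1001 GE?T → r3=0x4b
[2] flags=1001 NE?T → r1=0xcf
[3] flags=1001 HI?F → skip
[4] flags=1000 → (cmp)
[5] flags=1000 VS?F → skip
[6] flags=1000 VC?T → r2=0x5e
[7] flags=0010 → (cmp)
[8] flags=0010 VC?T → r5=0xcd
[9] flags=0010 VS?F → skip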